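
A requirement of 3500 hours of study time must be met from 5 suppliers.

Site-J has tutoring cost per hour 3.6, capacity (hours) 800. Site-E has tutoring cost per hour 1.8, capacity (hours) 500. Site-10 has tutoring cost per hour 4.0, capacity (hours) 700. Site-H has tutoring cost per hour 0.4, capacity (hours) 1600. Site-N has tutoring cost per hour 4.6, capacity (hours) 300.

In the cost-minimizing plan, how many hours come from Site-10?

Cheapest first:
Take 1600 from Site-H at 0.4 — need 1900 more.
Site-E (1.8): use full 500 — 1400 hours to go.
Site-J at 3.6: take all 800 hours — 600 still needed.
Site-10 at 4.0: take 600 of its 700 — requirement met.
Site-N: unused.

600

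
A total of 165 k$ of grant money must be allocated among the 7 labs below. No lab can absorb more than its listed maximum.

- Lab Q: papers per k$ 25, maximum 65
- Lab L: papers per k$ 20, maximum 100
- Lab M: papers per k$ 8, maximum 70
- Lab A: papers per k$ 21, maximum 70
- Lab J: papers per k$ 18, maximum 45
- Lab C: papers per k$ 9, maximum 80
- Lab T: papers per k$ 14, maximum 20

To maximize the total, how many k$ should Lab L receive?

30

Rank by papers per k$: Lab Q 25 > Lab A 21 > Lab L 20 > Lab J 18 > Lab T 14 > Lab C 9 > Lab M 8.
Give Lab Q 65 to hit its cap of 65 → 100 left.
Lab A takes 70 to reach its cap of 70 → 30 left.
Only 30 left; Lab L takes them to reach 30.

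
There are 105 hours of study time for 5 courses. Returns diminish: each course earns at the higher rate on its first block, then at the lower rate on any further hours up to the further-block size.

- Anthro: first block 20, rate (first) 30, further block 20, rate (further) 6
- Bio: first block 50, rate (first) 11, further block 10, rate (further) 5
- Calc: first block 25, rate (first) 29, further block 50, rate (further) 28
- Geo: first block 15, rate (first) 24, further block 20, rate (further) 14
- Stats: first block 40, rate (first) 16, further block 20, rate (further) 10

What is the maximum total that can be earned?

Order all 10 blocks by rate: Anthro/T1 30 > Calc/T1 29 > Calc/T2 28 > Geo/T1 24 > Stats/T1 16 > Geo/T2 14 > Bio/T1 11 > Stats/T2 10 > Anthro/T2 6 > Bio/T2 5.
Anthro T1 at 30: fill all 20 → 85 left.
Calc T1 at 29: fill all 25 → 60 left.
Calc T2 at 28: fill all 50 → 10 left.
Geo T1 at 24: only 10 left, fill 10.
Total = 30×20 + 29×25 + 28×50 + 24×10 = 2965.

2965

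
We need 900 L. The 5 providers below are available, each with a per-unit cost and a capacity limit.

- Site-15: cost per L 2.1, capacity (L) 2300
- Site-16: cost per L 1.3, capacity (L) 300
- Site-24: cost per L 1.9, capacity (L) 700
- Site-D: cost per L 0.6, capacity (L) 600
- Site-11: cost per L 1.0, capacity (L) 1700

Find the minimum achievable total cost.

Use providers in increasing cost order.
Site-D (0.6): use full 600 — 300 L to go.
Site-11 (1.0): take the remaining 300 — done.
Site-16, Site-24, Site-15: unused.
Cost = 600×0.6 + 300×1.0 = 660.

660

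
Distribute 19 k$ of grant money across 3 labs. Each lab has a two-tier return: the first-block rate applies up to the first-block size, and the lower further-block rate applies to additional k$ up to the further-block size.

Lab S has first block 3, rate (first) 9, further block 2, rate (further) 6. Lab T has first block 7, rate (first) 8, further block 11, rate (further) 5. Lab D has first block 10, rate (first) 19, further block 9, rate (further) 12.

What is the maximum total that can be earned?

298

Treat each block as its own option and order by rate: Lab D/tier1 19 > Lab D/tier2 12 > Lab S/tier1 9 > Lab T/tier1 8 > Lab S/tier2 6 > Lab T/tier2 5.
Lab D tier1 at 19: fill all 10 → 9 left.
Fill Lab D tier2 block (9 at 12) → 0 left.
Total = 19×10 + 12×9 = 298.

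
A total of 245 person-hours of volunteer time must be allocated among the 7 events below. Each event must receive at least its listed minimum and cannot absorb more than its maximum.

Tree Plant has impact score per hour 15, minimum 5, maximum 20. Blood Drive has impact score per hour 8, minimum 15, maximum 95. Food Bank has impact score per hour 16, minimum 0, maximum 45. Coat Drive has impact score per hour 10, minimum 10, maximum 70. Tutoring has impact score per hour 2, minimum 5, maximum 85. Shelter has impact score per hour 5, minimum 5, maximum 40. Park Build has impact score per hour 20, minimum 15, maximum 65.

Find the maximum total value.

Meeting every minimum uses 5+15+0+10+5+5+15 = 55 person-hours, leaving 190.
Highest impact score per hour first: Park Build 20 > Food Bank 16 > Tree Plant 15 > Coat Drive 10 > Blood Drive 8 > Shelter 5 > Tutoring 2.
Park Build: +50 to 65 (cap) → 140 left.
Give Food Bank 45 more to hit its cap of 45 → 95 left.
Tree Plant takes 15 more to reach its cap of 20 → 80 left.
Coat Drive takes 60 more to reach its cap of 70 → 20 left.
Only 20 left; Blood Drive takes them to reach 35.
Total = 15×20 + 8×35 + 16×45 + 10×70 + 2×5 + 5×5 + 20×65 = 3335.

3335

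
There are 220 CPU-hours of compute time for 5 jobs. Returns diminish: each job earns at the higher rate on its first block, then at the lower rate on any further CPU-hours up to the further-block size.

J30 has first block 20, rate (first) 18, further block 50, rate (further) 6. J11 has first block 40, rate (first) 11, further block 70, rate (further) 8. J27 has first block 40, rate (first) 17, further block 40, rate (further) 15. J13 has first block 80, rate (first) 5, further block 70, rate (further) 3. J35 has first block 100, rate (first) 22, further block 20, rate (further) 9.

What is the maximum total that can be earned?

4060

Order all 10 blocks by rate: J35/T1 22 > J30/T1 18 > J27/T1 17 > J27/T2 15 > J11/T1 11 > J35/T2 9 > J11/T2 8 > J30/T2 6 > J13/T1 5 > J13/T2 3.
Fill J35 T1 block (100 at 22) — 120 left.
J30 T1 at 18: fill all 20 — 100 left.
J27 T1 at 17: fill all 40 — 60 left.
J27 T2 at 15: fill all 40 — 20 left.
20 remain; put them into J11 T1 at 11.
Total = 22×100 + 18×20 + 17×40 + 15×40 + 11×20 = 4060.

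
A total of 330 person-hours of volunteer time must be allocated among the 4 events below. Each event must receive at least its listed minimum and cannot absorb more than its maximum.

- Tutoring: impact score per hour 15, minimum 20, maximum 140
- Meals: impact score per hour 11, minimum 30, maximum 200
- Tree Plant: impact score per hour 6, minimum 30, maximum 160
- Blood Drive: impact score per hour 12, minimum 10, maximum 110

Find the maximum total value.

4150

Meeting every minimum uses 20+30+30+10 = 90 person-hours, leaving 240.
Rank by impact score per hour: Tutoring 15 > Blood Drive 12 > Meals 11 > Tree Plant 6.
Give Tutoring 120 more to hit its cap of 140 ; 120 left.
Blood Drive takes 100 more to reach its cap of 110 ; 20 left.
Only 20 left; Meals takes them to reach 50.
Total = 15×140 + 11×50 + 6×30 + 12×110 = 4150.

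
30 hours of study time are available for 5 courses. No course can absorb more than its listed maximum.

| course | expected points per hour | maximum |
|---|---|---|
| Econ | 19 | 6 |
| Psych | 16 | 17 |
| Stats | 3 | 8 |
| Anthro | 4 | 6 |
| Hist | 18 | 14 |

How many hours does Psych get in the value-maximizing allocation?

Order the courses by expected points per hour: Econ 19 > Hist 18 > Psych 16 > Anthro 4 > Stats 3.
Give Econ 6 to hit its cap of 6 → 24 left.
Hist: +14 to 14 (cap) → 10 left.
Only 10 left; Psych takes them to reach 10.

10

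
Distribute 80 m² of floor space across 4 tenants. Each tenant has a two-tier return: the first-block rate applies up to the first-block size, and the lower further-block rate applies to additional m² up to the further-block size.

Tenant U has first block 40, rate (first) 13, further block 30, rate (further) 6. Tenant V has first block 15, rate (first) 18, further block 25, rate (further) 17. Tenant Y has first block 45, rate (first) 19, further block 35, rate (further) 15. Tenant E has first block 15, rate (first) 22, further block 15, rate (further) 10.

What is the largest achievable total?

1540

Treat each block as its own option and order by rate: Tenant E/first 22 > Tenant Y/first 19 > Tenant V/first 18 > Tenant V/second 17 > Tenant Y/second 15 > Tenant U/first 13 > Tenant E/second 10 > Tenant U/second 6.
Tenant E first at 22: fill all 15 — 65 left.
Fill Tenant Y first block (45 at 19) — 20 left.
Fill Tenant V first block (15 at 18) — 5 left.
Tenant V second at 17: only 5 left, fill 5.
Total = 22×15 + 19×45 + 18×15 + 17×5 = 1540.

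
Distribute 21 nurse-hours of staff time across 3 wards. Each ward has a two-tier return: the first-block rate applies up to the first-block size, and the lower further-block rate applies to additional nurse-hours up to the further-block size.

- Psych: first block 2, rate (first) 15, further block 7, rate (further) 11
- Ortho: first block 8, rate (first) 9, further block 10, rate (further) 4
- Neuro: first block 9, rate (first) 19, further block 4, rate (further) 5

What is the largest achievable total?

305

Rank every tier by rate: Neuro/tier1 19 > Psych/tier1 15 > Psych/tier2 11 > Ortho/tier1 9 > Neuro/tier2 5 > Ortho/tier2 4.
Neuro tier1 at 19: fill all 9 — 12 left.
Psych tier1 at 15: fill all 2 — 10 left.
Fill Psych tier2 block (7 at 11) — 3 left.
Ortho tier1 at 9: only 3 left, fill 3.
Total = 19×9 + 15×2 + 11×7 + 9×3 = 305.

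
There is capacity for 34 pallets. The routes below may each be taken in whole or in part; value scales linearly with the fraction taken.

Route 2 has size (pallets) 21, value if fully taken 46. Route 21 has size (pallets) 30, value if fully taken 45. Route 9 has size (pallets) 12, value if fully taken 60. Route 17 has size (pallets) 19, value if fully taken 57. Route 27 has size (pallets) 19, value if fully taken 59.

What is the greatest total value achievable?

128

Rank by value-to-size ratio: Route 9 60/12≈5, Route 27 59/19≈3.11, Route 17 57/19≈3, Route 2 46/21≈2.19, Route 21 45/30≈1.5.
All 12 pallets of Route 9 fit (value 60) ; 22 remain.
All 19 pallets of Route 27 fit (value 59) ; 3 remain.
Only 3 pallets remain; take 3/19 of Route 17 for value 57×3/19 = 9.
Total value = 128.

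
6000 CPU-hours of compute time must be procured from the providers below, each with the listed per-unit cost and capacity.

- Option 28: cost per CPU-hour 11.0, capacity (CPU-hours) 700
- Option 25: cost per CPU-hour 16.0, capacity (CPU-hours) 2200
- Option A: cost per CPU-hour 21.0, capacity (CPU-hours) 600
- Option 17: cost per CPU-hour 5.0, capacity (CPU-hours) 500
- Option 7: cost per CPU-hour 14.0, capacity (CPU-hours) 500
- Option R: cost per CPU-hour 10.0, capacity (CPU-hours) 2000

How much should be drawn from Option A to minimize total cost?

100

Use providers in increasing cost order.
Take 500 from Option 17 at 5.0 — need 5500 more.
Option R at 10.0: take all 2000 CPU-hours — 3500 still needed.
Take 700 from Option 28 at 11.0 — need 2800 more.
Take 500 from Option 7 at 14.0 — need 2300 more.
Option 25 at 16.0: take all 2200 CPU-hours — 100 still needed.
Option A at 21.0: take 100 of its 600 — requirement met.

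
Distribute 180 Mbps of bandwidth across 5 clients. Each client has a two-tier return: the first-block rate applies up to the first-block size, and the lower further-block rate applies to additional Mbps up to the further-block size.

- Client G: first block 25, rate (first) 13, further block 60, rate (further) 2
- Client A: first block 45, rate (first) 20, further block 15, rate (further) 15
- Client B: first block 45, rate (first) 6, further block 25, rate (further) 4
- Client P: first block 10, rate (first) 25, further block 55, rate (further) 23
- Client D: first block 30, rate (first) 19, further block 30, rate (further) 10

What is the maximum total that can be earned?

Rank every tier by rate: Client P/T1 25 > Client P/T2 23 > Client A/T1 20 > Client D/T1 19 > Client A/T2 15 > Client G/T1 13 > Client D/T2 10 > Client B/T1 6 > Client B/T2 4 > Client G/T2 2.
Client P T1 at 25: fill all 10 — 170 left.
Client P/T2 (23): +55 — 115 left.
Client A/T1 (20): +45 — 70 left.
Fill Client D T1 block (30 at 19) — 40 left.
Client A/T2 (15): +15 — 25 left.
Client G/T1 (13): +25 — 0 left.
Total = 25×10 + 23×55 + 20×45 + 19×30 + 15×15 + 13×25 = 3535.

3535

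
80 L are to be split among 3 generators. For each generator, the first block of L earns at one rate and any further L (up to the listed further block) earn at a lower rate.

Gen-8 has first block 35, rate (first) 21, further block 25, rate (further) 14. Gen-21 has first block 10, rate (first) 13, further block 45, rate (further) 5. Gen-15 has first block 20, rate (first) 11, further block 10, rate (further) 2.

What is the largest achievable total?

1325

Rank every tier by rate: Gen-8/T1 21 > Gen-8/T2 14 > Gen-21/T1 13 > Gen-15/T1 11 > Gen-21/T2 5 > Gen-15/T2 2.
Fill Gen-8 T1 block (35 at 21) — 45 left.
Gen-8/T2 (14): +25 — 20 left.
Gen-21/T1 (13): +10 — 10 left.
10 remain; put them into Gen-15 T1 at 11.
Total = 21×35 + 14×25 + 13×10 + 11×10 = 1325.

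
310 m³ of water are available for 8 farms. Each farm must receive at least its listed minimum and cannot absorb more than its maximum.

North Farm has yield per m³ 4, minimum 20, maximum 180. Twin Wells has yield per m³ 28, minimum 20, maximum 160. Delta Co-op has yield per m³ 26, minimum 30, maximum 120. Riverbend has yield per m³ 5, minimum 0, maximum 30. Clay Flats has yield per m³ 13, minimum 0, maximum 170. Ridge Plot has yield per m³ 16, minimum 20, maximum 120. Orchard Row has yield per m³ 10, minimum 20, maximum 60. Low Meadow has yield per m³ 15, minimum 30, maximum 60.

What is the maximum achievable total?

7090

Meeting every minimum uses 20+20+30+0+0+20+20+30 = 140 m³, leaving 170.
Highest yield per m³ first: Twin Wells 28 > Delta Co-op 26 > Ridge Plot 16 > Low Meadow 15 > Clay Flats 13 > Orchard Row 10 > Riverbend 5 > North Farm 4.
Twin Wells takes 140 more to reach its cap of 160 ; 30 left.
Only 30 left; Delta Co-op takes them to reach 60.
Total = 4×20 + 28×160 + 26×60 + 16×20 + 10×20 + 15×30 = 7090.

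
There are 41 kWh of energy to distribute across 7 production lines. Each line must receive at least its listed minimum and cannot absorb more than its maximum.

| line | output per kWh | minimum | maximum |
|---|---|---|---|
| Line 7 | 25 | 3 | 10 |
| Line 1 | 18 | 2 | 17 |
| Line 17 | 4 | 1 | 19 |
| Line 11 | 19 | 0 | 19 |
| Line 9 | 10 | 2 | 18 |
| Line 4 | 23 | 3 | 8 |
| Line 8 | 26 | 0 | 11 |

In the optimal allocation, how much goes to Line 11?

Meeting every minimum uses 3+2+1+0+2+3+0 = 11 kWh, leaving 30.
Rank by output per kWh: Line 8 26 > Line 7 25 > Line 4 23 > Line 11 19 > Line 1 18 > Line 9 10 > Line 17 4.
Line 8: +11 to 11 (cap) → 19 left.
Line 7 takes 7 more to reach its cap of 10 → 12 left.
Line 4: +5 to 8 (cap) → 7 left.
Line 11: +7 (room for 19) → 7. Pool exhausted.

7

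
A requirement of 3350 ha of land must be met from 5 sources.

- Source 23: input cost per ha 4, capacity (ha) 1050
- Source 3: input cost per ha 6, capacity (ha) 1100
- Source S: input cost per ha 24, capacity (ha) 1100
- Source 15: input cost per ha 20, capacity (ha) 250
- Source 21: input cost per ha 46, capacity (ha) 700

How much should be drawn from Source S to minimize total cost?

950

Fill from the cheapest source first.
Source 23 at 4: take all 1050 ha — 2300 still needed.
Take 1100 from Source 3 at 6 — need 1200 more.
Take 250 from Source 15 at 20 — need 950 more.
Source S at 24: take 950 of its 1100 — requirement met.
Source 21: unused.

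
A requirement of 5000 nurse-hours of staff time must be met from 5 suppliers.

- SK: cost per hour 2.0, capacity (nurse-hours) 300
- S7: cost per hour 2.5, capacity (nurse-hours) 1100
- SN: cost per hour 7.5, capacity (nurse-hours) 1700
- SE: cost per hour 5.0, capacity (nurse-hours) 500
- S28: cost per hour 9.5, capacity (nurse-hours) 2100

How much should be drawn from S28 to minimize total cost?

Cheapest first:
SK (2.0): use full 300 — 4700 nurse-hours to go.
S7 (2.5): use full 1100 — 3600 nurse-hours to go.
SE (5.0): use full 500 — 3100 nurse-hours to go.
Take 1700 from SN at 7.5 — need 1400 more.
S28 (9.5): take the remaining 1400 — done.

1400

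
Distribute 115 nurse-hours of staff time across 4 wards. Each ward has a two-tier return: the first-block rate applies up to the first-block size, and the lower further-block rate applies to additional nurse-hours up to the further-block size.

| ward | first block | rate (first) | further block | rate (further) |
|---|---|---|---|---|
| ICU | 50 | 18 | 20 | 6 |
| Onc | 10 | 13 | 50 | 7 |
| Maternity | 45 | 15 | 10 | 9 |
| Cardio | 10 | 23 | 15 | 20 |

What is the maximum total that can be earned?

Treat each block as its own option and order by rate: Cardio/T1 23 > Cardio/T2 20 > ICU/T1 18 > Maternity/T1 15 > Onc/T1 13 > Maternity/T2 9 > Onc/T2 7 > ICU/T2 6.
Cardio T1 at 23: fill all 10 ; 105 left.
Cardio/T2 (20): +15 ; 90 left.
ICU T1 at 18: fill all 50 ; 40 left.
Maternity/T1: +40 of 45 at 15; pool empty.
Total = 23×10 + 20×15 + 18×50 + 15×40 = 2030.

2030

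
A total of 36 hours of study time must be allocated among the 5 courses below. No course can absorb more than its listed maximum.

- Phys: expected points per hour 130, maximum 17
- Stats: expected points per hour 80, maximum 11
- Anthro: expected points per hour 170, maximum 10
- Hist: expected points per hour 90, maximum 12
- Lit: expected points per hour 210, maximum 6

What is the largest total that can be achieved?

Rank by expected points per hour: Lit 210 > Anthro 170 > Phys 130 > Hist 90 > Stats 80.
Lit takes 6 to reach its cap of 6 → 30 left.
Anthro takes 10 to reach its cap of 10 → 20 left.
Phys: +17 to 17 (cap) → 3 left.
Hist has room for 12 but only 3 remain, so it gets 3.
Total = 130×17 + 170×10 + 90×3 + 210×6 = 5440.

5440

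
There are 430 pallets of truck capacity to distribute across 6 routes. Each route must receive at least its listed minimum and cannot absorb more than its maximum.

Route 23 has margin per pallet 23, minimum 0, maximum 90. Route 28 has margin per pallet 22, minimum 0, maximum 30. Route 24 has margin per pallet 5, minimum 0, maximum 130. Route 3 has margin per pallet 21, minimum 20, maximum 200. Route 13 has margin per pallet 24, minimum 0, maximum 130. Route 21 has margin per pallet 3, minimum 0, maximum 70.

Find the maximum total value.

9630

Meeting every minimum uses 0+0+0+20+0+0 = 20 pallets, leaving 410.
Order the routes by margin per pallet: Route 13 24 > Route 23 23 > Route 28 22 > Route 3 21 > Route 24 5 > Route 21 3.
Route 13: +130 to 130 (cap) → 280 left.
Route 23: +90 to 90 (cap) → 190 left.
Route 28: +30 to 30 (cap) → 160 left.
Only 160 left; Route 3 takes them to reach 180.
Total = 23×90 + 22×30 + 21×180 + 24×130 = 9630.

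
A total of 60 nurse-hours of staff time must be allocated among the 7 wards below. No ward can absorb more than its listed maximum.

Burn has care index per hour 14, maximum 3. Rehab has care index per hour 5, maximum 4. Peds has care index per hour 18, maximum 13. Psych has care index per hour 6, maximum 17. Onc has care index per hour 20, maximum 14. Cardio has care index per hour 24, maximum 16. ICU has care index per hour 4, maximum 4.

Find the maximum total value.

Highest care index per hour first: Cardio 24 > Onc 20 > Peds 18 > Burn 14 > Psych 6 > Rehab 5 > ICU 4.
Cardio: +16 to 16 (cap) ; 44 left.
Give Onc 14 to hit its cap of 14 ; 30 left.
Give Peds 13 to hit its cap of 13 ; 17 left.
Burn: +3 to 3 (cap) ; 14 left.
Psych has room for 17 but only 14 remain, so it gets 14.
Total = 14×3 + 18×13 + 6×14 + 20×14 + 24×16 = 1024.

1024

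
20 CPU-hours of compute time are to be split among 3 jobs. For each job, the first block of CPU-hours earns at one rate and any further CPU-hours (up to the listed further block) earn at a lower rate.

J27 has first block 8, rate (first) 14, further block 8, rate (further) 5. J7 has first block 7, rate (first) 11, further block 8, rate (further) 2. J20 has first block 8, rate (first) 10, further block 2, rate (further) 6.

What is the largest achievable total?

Rank every tier by rate: J27/tier1 14 > J7/tier1 11 > J20/tier1 10 > J20/tier2 6 > J27/tier2 5 > J7/tier2 2.
Fill J27 tier1 block (8 at 14) → 12 left.
J7 tier1 at 11: fill all 7 → 5 left.
5 remain; put them into J20 tier1 at 10.
Total = 14×8 + 11×7 + 10×5 = 239.

239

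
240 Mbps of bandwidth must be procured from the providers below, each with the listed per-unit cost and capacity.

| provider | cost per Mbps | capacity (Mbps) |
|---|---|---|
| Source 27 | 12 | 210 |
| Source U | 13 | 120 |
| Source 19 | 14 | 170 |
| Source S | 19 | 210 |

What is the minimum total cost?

2910

Use providers in increasing cost order.
Take 210 from Source 27 at 12 — need 30 more.
Take 30 from Source U at 13 to finish.
Source 19, Source S: unused.
Cost = 210×12 + 30×13 = 2910.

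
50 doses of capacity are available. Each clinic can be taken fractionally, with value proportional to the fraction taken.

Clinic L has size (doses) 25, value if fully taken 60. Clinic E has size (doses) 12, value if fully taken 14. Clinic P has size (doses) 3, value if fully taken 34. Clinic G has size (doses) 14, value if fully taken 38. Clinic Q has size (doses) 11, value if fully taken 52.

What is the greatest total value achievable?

Sort by value density: Clinic P 34/3≈11.3, Clinic Q 52/11≈4.73, Clinic G 38/14≈2.71, Clinic L 60/25≈2.4, Clinic E 14/12≈1.17.
All 3 doses of Clinic P fit (value 34) ; 47 remain.
Take all of Clinic Q (11 doses, value 52) ; 36 doses left.
All 14 doses of Clinic G fit (value 38) ; 22 remain.
Fill the last 22 doses with part of Clinic L: 22/25 of it earns 52.8.
Total value = 176.8.

176.8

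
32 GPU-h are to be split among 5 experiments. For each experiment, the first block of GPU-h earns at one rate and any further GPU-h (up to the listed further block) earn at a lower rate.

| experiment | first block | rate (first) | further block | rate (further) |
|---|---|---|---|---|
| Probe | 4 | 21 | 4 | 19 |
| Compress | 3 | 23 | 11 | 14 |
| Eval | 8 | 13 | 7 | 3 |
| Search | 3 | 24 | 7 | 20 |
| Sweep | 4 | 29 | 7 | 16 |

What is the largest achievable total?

669

Treat each block as its own option and order by rate: Sweep/tier1 29 > Search/tier1 24 > Compress/tier1 23 > Probe/tier1 21 > Search/tier2 20 > Probe/tier2 19 > Sweep/tier2 16 > Compress/tier2 14 > Eval/tier1 13 > Eval/tier2 3.
Sweep/tier1 (29): +4 — 28 left.
Fill Search tier1 block (3 at 24) — 25 left.
Compress tier1 at 23: fill all 3 — 22 left.
Fill Probe tier1 block (4 at 21) — 18 left.
Search tier2 at 20: fill all 7 — 11 left.
Fill Probe tier2 block (4 at 19) — 7 left.
Sweep/tier2 (16): +7 — 0 left.
Total = 29×4 + 24×3 + 23×3 + 21×4 + 20×7 + 19×4 + 16×7 = 669.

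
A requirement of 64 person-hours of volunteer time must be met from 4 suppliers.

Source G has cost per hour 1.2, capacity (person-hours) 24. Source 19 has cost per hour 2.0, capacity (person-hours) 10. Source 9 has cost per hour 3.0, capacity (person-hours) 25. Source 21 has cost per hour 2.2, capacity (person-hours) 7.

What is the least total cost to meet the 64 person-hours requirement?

133.2

Cheapest first:
Source G (1.2): use full 24 → 40 person-hours to go.
Source 19 at 2.0: take all 10 person-hours → 30 still needed.
Source 21 at 2.2: take all 7 person-hours → 23 still needed.
Take 23 from Source 9 at 3.0 to finish.
Cost = 24×1.2 + 10×2.0 + 7×2.2 + 23×3.0 = 133.2.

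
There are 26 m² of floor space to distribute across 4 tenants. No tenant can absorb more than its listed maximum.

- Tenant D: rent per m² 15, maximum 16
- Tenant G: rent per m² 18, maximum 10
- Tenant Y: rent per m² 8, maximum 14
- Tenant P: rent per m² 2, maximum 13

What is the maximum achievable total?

420

Highest rent per m² first: Tenant G 18 > Tenant D 15 > Tenant Y 8 > Tenant P 2.
Tenant G takes 10 to reach its cap of 10 ; 16 left.
Tenant D takes 16 to reach its cap of 16 ; 0 left.
Total = 15×16 + 18×10 = 420.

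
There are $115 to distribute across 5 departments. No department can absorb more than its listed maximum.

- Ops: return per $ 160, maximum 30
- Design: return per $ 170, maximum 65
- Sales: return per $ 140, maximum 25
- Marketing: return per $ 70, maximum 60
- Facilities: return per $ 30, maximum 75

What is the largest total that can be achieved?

18650

Order the departments by return per $: Design 170 > Ops 160 > Sales 140 > Marketing 70 > Facilities 30.
Give Design 65 to hit its cap of 65 — 50 left.
Ops: +30 to 30 (cap) — 20 left.
Only 20 left; Sales takes them to reach 20.
Total = 160×30 + 170×65 + 140×20 = 18650.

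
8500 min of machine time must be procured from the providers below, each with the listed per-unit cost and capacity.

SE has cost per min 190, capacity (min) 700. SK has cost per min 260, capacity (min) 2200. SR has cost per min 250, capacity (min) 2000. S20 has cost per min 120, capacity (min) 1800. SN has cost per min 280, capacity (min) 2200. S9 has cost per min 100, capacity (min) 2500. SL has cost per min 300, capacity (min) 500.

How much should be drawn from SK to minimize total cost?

Fill from the cheapest provider first.
S9 (100): use full 2500 → 6000 min to go.
Take 1800 from S20 at 120 → need 4200 more.
SE at 190: take all 700 min → 3500 still needed.
SR (250): use full 2000 → 1500 min to go.
SK at 260: take 1500 of its 2200 → requirement met.
SN, SL: unused.

1500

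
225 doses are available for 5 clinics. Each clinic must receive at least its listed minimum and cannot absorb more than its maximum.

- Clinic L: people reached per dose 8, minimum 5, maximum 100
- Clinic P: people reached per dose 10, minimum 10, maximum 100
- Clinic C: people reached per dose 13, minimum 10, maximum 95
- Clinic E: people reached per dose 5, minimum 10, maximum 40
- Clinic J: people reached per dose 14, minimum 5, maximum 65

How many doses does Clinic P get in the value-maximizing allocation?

50

Meeting every minimum uses 5+10+10+10+5 = 40 doses, leaving 185.
Highest people reached per dose first: Clinic J 14 > Clinic C 13 > Clinic P 10 > Clinic L 8 > Clinic E 5.
Clinic J takes 60 more to reach its cap of 65 — 125 left.
Give Clinic C 85 more to hit its cap of 95 — 40 left.
Clinic P has room for 90 more but only 40 remain, so it gets 50.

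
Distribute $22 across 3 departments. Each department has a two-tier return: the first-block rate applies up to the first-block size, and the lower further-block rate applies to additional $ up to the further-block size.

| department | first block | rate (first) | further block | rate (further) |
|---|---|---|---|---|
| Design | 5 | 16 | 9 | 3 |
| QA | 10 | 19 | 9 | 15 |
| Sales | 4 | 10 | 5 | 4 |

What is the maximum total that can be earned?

375

Treat each block as its own option and order by rate: QA/T1 19 > Design/T1 16 > QA/T2 15 > Sales/T1 10 > Sales/T2 4 > Design/T2 3.
QA/T1 (19): +10 ; 12 left.
Fill Design T1 block (5 at 16) ; 7 left.
QA/T2: +7 of 9 at 15; pool empty.
Total = 19×10 + 16×5 + 15×7 = 375.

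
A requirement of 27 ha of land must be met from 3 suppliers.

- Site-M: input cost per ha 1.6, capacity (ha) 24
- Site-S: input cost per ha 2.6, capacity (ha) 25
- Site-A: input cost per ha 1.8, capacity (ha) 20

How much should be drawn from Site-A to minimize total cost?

Use suppliers in increasing cost order.
Site-M at 1.6: take all 24 ha → 3 still needed.
Site-A at 1.8: take 3 of its 20 → requirement met.
Site-S: unused.

3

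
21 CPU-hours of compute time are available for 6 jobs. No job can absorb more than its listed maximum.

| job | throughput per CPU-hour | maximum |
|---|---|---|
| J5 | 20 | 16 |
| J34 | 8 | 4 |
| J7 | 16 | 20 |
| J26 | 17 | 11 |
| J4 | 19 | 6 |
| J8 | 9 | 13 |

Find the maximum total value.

415

Order the jobs by throughput per CPU-hour: J5 20 > J4 19 > J26 17 > J7 16 > J8 9 > J34 8.
J5: +16 to 16 (cap) → 5 left.
J4: +5 (room for 6) → 5. Pool exhausted.
Total = 20×16 + 19×5 = 415.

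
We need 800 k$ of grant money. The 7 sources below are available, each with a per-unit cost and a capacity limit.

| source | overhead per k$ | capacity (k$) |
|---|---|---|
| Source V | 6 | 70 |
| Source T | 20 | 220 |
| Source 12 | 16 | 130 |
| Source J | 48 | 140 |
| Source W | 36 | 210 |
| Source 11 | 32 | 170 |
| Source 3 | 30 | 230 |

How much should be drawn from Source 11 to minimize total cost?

150

Cheapest first:
Source V at 6: take all 70 k$ — 730 still needed.
Source 12 at 16: take all 130 k$ — 600 still needed.
Source T at 20: take all 220 k$ — 380 still needed.
Source 3 at 30: take all 230 k$ — 150 still needed.
Source 11 (32): take the remaining 150 — done.
Source W, Source J: unused.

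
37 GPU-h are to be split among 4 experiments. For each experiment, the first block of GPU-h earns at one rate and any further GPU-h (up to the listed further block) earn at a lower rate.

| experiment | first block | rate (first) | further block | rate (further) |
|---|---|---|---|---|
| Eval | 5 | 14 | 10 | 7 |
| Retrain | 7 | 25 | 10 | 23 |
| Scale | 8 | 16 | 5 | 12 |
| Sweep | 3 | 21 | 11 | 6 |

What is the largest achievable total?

714

Order all 8 blocks by rate: Retrain/T1 25 > Retrain/T2 23 > Sweep/T1 21 > Scale/T1 16 > Eval/T1 14 > Scale/T2 12 > Eval/T2 7 > Sweep/T2 6.
Retrain T1 at 25: fill all 7 → 30 left.
Retrain T2 at 23: fill all 10 → 20 left.
Sweep/T1 (21): +3 → 17 left.
Fill Scale T1 block (8 at 16) → 9 left.
Eval/T1 (14): +5 → 4 left.
Scale T2 at 12: only 4 left, fill 4.
Total = 25×7 + 23×10 + 21×3 + 16×8 + 14×5 + 12×4 = 714.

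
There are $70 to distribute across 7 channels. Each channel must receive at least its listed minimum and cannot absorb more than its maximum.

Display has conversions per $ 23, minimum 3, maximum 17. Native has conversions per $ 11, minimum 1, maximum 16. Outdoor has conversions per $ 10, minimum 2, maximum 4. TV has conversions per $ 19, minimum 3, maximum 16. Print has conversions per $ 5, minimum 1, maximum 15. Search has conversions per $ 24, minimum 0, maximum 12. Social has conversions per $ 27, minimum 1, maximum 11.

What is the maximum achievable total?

Meeting every minimum uses 3+1+2+3+1+0+1 = 11 $, leaving 59.
Rank by conversions per $: Social 27 > Search 24 > Display 23 > TV 19 > Native 11 > Outdoor 10 > Print 5.
Give Social 10 more to hit its cap of 11 — 49 left.
Give Search 12 more to hit its cap of 12 — 37 left.
Display: +14 to 17 (cap) — 23 left.
Give TV 13 more to hit its cap of 16 — 10 left.
Only 10 left; Native takes them to reach 11.
Total = 23×17 + 11×11 + 10×2 + 19×16 + 5×1 + 24×12 + 27×11 = 1426.

1426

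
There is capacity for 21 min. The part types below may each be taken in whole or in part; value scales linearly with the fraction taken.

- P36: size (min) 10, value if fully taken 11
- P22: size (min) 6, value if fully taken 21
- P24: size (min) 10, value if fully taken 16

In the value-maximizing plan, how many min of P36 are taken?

5

Best value per unit of size first: P22 21/6≈3.5, P24 16/10≈1.6, P36 11/10≈1.1.
P22: take in full, 6 min for value 21 — 15 left.
All 10 min of P24 fit (value 16) — 5 remain.
Only 5 min remain; take 5/10 of P36 for value 11×5/10 = 5.5.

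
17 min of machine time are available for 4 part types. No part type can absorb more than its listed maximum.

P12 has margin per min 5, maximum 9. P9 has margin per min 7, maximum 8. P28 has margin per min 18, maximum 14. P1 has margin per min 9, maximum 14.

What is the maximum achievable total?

Rank by margin per min: P28 18 > P1 9 > P9 7 > P12 5.
P28 takes 14 to reach its cap of 14 — 3 left.
P1: +3 (room for 14) → 3. Pool exhausted.
Total = 18×14 + 9×3 = 279.

279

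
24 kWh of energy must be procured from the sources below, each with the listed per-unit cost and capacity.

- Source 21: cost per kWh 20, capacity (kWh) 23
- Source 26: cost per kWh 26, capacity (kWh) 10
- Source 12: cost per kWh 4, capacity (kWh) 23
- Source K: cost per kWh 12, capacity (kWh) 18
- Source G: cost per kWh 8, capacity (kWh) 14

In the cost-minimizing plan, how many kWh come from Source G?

Use sources in increasing cost order.
Source 12 (4): use full 23 — 1 kWh to go.
Take 1 from Source G at 8 to finish.
Source K, Source 21, Source 26: unused.

1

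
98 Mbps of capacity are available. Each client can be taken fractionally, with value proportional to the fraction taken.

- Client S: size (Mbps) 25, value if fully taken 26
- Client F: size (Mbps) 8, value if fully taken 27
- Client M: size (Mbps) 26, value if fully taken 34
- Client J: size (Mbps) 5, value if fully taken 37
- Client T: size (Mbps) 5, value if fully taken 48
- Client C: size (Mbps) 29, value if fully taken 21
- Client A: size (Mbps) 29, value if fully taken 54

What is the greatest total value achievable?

Rank by value-to-size ratio: Client T 48/5≈9.6, Client J 37/5≈7.4, Client F 27/8≈3.38, Client A 54/29≈1.86, Client M 34/26≈1.31, Client S 26/25≈1.04, Client C 21/29≈0.724.
All 5 Mbps of Client T fit (value 48) ; 93 remain.
All 5 Mbps of Client J fit (value 37) ; 88 remain.
Client F: take in full, 8 Mbps for value 27 ; 80 left.
Client A: take in full, 29 Mbps for value 54 ; 51 left.
All 26 Mbps of Client M fit (value 34) ; 25 remain.
All 25 Mbps of Client S fit (value 26) ; 0 remain.
Total value = 226.

226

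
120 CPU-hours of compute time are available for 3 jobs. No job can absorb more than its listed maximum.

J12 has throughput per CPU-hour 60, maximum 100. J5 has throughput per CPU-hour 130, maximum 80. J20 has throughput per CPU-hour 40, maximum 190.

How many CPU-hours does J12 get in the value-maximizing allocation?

40

Rank by throughput per CPU-hour: J5 130 > J12 60 > J20 40.
J5 takes 80 to reach its cap of 80 → 40 left.
Only 40 left; J12 takes them to reach 40.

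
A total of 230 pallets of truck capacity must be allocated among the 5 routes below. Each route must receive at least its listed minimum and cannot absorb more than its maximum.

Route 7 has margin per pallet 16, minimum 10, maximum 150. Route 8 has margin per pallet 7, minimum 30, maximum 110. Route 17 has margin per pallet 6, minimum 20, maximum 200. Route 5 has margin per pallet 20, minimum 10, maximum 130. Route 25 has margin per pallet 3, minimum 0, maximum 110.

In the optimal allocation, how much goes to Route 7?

50

Meeting every minimum uses 10+30+20+10+0 = 70 pallets, leaving 160.
Rank by margin per pallet: Route 5 20 > Route 7 16 > Route 8 7 > Route 17 6 > Route 25 3.
Route 5: +120 to 130 (cap) → 40 left.
Route 7 has room for 140 more but only 40 remain, so it gets 50.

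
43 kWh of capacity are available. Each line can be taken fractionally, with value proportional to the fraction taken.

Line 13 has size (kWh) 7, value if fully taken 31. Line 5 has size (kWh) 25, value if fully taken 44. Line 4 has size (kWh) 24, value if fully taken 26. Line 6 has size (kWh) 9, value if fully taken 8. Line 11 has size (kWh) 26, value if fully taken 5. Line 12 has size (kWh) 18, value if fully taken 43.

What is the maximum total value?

Sort by value density: Line 13 31/7≈4.43, Line 12 43/18≈2.39, Line 5 44/25≈1.76, Line 4 26/24≈1.08, Line 6 8/9≈0.889, Line 11 5/26≈0.192.
All 7 kWh of Line 13 fit (value 31) ; 36 remain.
Line 12: take in full, 18 kWh for value 43 ; 18 left.
Only 18 kWh remain; take 18/25 of Line 5 for value 44×18/25 = 31.68.
Total value = 105.68.

105.68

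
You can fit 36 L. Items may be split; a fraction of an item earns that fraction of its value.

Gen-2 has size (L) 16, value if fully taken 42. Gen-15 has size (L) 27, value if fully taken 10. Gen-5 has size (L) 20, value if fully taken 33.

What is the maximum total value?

Sort by value density: Gen-2 42/16≈2.62, Gen-5 33/20≈1.65, Gen-15 10/27≈0.37.
Gen-2: take in full, 16 L for value 42 — 20 left.
Gen-5: take in full, 20 L for value 33 — 0 left.
Total value = 75.

75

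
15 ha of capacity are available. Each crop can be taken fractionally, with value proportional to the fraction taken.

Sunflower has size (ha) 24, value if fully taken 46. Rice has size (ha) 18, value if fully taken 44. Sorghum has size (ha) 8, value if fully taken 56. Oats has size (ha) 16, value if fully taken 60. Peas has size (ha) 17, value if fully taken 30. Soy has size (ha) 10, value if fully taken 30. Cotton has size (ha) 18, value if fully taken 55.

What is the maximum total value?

82.25

Best value per unit of size first: Sorghum 56/8≈7, Oats 60/16≈3.75, Cotton 55/18≈3.06, Soy 30/10≈3, Rice 44/18≈2.44, Sunflower 46/24≈1.92, Peas 30/17≈1.76.
All 8 ha of Sorghum fit (value 56) → 7 remain.
Fill the last 7 ha with part of Oats: 7/16 of it earns 26.25.
Total value = 82.25.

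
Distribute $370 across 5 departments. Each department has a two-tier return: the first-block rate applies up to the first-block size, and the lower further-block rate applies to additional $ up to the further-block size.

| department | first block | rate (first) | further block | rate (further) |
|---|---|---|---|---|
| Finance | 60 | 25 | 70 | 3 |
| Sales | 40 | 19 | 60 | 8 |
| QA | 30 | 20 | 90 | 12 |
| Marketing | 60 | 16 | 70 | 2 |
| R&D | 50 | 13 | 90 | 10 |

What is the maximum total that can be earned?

Rank every tier by rate: Finance/first 25 > QA/first 20 > Sales/first 19 > Marketing/first 16 > R&D/first 13 > QA/second 12 > R&D/second 10 > Sales/second 8 > Finance/second 3 > Marketing/second 2.
Fill Finance first block (60 at 25) ; 310 left.
QA first at 20: fill all 30 ; 280 left.
Sales/first (19): +40 ; 240 left.
Marketing/first (16): +60 ; 180 left.
Fill R&D first block (50 at 13) ; 130 left.
QA/second (12): +90 ; 40 left.
40 remain; put them into R&D second at 10.
Total = 25×60 + 20×30 + 19×40 + 16×60 + 13×50 + 12×90 + 10×40 = 5950.

5950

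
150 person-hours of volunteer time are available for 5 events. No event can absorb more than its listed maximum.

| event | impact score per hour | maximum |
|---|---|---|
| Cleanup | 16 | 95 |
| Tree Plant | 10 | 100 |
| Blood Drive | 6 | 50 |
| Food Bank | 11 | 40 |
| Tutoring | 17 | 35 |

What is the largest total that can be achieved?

2335

Highest impact score per hour first: Tutoring 17 > Cleanup 16 > Food Bank 11 > Tree Plant 10 > Blood Drive 6.
Give Tutoring 35 to hit its cap of 35 → 115 left.
Give Cleanup 95 to hit its cap of 95 → 20 left.
Food Bank has room for 40 but only 20 remain, so it gets 20.
Total = 16×95 + 11×20 + 17×35 = 2335.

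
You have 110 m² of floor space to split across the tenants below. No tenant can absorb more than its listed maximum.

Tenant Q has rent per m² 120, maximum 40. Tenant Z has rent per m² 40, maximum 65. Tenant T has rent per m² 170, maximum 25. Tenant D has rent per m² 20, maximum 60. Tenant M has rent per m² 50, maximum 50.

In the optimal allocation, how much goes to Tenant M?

Order the tenants by rent per m²: Tenant T 170 > Tenant Q 120 > Tenant M 50 > Tenant Z 40 > Tenant D 20.
Tenant T takes 25 to reach its cap of 25 ; 85 left.
Give Tenant Q 40 to hit its cap of 40 ; 45 left.
Tenant M has room for 50 but only 45 remain, so it gets 45.

45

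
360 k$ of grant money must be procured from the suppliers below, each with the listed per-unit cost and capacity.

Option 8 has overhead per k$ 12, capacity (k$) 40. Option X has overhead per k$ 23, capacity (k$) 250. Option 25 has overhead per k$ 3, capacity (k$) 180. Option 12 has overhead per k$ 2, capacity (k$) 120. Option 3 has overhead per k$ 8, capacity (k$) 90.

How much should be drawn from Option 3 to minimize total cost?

Fill from the cheapest supplier first.
Option 12 at 2: take all 120 k$ — 240 still needed.
Option 25 (3): use full 180 — 60 k$ to go.
Option 3 at 8: take 60 of its 90 — requirement met.
Option 8, Option X: unused.

60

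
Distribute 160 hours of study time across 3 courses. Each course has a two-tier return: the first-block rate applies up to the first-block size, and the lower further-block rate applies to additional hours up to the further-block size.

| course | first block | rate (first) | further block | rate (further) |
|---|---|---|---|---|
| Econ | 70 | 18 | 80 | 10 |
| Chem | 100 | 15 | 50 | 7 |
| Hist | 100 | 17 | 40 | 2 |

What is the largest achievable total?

Treat each block as its own option and order by rate: Econ/tier1 18 > Hist/tier1 17 > Chem/tier1 15 > Econ/tier2 10 > Chem/tier2 7 > Hist/tier2 2.
Econ/tier1 (18): +70 → 90 left.
90 remain; put them into Hist tier1 at 17.
Total = 18×70 + 17×90 = 2790.

2790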